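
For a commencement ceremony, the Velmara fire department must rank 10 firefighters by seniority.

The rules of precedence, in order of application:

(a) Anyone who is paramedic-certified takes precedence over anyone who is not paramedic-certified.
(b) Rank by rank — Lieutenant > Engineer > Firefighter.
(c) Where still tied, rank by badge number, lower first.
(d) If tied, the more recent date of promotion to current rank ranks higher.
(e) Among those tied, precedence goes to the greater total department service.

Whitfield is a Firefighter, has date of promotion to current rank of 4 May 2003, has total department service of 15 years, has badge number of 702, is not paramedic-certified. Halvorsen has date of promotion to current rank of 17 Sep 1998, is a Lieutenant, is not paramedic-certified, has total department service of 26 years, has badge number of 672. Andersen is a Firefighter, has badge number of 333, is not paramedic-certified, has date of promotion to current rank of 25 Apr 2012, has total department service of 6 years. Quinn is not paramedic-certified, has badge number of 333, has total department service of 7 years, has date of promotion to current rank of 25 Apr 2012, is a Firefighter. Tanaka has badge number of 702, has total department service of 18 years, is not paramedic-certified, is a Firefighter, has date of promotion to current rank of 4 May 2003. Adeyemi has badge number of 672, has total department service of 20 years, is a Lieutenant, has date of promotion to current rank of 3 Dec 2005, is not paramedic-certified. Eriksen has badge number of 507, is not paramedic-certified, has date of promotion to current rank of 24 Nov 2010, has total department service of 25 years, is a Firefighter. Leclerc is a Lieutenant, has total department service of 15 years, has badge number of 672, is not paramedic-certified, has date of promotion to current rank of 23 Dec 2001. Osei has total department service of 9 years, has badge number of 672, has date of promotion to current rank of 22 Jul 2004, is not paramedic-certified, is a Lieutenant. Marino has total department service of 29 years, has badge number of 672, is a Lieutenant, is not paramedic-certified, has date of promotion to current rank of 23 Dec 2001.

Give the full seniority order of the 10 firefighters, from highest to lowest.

By the first rule: Adeyemi, Osei, Marino, Leclerc, Halvorsen, Quinn, Andersen, Eriksen, Tanaka and Whitfield (each not paramedic-certified).
Among Adeyemi, Osei, Marino, Leclerc, Halvorsen, Quinn, Andersen, Eriksen, Tanaka and Whitfield, by rank: Adeyemi, Osei, Marino, Leclerc and Halvorsen (Lieutenant) before Quinn, Andersen, Eriksen, Tanaka and Whitfield (Firefighter).
Adeyemi, Osei, Marino, Leclerc and Halvorsen all have badge number 672, so the next rule applies.
Among Adeyemi, Osei, Marino, Leclerc and Halvorsen, by date of promotion to current rank (later first): Adeyemi (3 Dec 2005) before Osei (22 Jul 2004) before Marino and Leclerc (23 Dec 2001) before Halvorsen (17 Sep 1998).
Among Marino and Leclerc, by total department service (higher first): Marino (29 years) before Leclerc (15 years).
Among Quinn, Andersen, Eriksen, Tanaka and Whitfield, by badge number (lower first): Quinn and Andersen (333) before Eriksen (507) before Tanaka and Whitfield (702).
Quinn and Andersen both have date of promotion to current rank 25 Apr 2012, so the next rule applies.
Among Quinn and Andersen, by total department service (higher first): Quinn (7 years) before Andersen (6 years).
Tanaka and Whitfield both have date of promotion to current rank 4 May 2003, so the next rule applies.
Among Tanaka and Whitfield, by total department service (higher first): Tanaka (18 years) before Whitfield (15 years).
Full order: Adeyemi, Osei, Marino, Leclerc, Halvorsen, Quinn, Andersen, Eriksen, Tanaka, Whitfield.

Adeyemi, Osei, Marino, Leclerc, Halvorsen, Quinn, Andersen, Eriksen, Tanaka, Whitfield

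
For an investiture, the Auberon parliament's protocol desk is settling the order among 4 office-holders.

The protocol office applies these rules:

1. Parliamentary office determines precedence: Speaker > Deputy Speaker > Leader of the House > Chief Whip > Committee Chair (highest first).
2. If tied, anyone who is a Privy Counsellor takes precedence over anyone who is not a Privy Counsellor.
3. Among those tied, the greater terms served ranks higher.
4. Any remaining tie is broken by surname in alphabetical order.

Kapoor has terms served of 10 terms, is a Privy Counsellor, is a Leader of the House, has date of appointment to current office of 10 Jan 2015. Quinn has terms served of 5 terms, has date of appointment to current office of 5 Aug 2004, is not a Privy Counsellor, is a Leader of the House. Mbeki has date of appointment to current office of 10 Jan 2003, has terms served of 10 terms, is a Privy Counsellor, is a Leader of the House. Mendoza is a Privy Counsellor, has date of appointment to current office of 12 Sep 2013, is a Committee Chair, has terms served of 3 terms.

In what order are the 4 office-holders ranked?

By parliamentary office: Kapoor, Mbeki and Quinn (Leader of the House); then Mendoza (Committee Chair).
Among Kapoor, Mbeki and Quinn, a Privy Counsellor before not a Privy Counsellor: Kapoor and Mbeki (a Privy Counsellor) before Quinn (not a Privy Counsellor).
Kapoor and Mbeki both have terms served 10 terms, so the next rule applies.
Among Kapoor and Mbeki, alphabetically by surname: Kapoor before Mbeki.
Full order: Kapoor, Mbeki, Quinn, Mendoza.

Kapoor, Mbeki, Quinn, Mendoza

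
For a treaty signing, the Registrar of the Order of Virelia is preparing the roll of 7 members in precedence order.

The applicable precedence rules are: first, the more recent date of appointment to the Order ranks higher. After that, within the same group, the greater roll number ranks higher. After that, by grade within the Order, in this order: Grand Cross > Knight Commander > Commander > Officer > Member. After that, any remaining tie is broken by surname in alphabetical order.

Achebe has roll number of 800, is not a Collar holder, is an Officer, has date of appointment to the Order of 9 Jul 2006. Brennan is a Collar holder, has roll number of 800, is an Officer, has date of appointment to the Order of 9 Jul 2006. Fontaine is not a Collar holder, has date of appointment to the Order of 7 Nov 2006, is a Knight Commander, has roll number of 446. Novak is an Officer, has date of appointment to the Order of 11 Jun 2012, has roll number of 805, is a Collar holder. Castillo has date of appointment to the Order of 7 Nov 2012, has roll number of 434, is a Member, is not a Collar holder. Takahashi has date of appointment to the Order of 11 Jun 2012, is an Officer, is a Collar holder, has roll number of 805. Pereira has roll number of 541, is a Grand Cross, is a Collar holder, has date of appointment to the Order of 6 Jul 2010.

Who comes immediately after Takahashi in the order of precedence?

By date of appointment to the Order (later first): Castillo (7 Nov 2012); then Novak and Takahashi (both 11 Jun 2012); then Pereira (6 Jul 2010); then Fontaine (7 Nov 2006); then Achebe and Brennan (both 9 Jul 2006).
Novak and Takahashi both have roll number 805, so the next rule applies.
Novak and Takahashi are each Officer, so the next rule applies.
Among Novak and Takahashi, alphabetically by surname: Novak before Takahashi.
Achebe and Brennan both have roll number 800, so the next rule applies.
Achebe and Brennan are each Officer, so the next rule applies.
Among Achebe and Brennan, alphabetically by surname: Achebe before Brennan.
Order: Castillo, Novak, Takahashi, Pereira, Fontaine, Achebe, Brennan.

Pereira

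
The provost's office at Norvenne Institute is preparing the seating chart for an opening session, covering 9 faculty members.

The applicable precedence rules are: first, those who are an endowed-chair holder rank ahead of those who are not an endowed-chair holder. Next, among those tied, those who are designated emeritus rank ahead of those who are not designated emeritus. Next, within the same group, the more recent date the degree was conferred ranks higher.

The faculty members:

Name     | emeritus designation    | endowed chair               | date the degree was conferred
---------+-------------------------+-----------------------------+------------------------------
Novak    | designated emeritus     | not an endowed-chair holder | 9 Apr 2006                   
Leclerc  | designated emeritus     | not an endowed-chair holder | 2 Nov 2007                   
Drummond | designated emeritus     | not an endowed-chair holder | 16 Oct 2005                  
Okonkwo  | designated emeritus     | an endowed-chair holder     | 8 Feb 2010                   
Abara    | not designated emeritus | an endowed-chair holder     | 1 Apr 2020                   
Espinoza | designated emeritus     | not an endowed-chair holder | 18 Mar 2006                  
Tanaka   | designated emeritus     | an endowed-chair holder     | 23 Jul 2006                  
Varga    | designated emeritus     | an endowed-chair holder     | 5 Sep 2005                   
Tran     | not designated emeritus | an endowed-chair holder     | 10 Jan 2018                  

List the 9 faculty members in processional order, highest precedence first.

Okonkwo, Tanaka, Varga, Abara, Tran, Leclerc, Novak, Espinoza, Drummond

By the first rule: Okonkwo, Tanaka, Varga, Abara and Tran (each an endowed-chair holder); then Leclerc, Novak, Espinoza and Drummond (each not an endowed-chair holder).
Among Okonkwo, Tanaka, Varga, Abara and Tran, designated emeritus before not designated emeritus: Okonkwo, Tanaka and Varga (designated emeritus) before Abara and Tran (not designated emeritus).
Among Okonkwo, Tanaka and Varga, by date the degree was conferred (later first): Okonkwo (8 Feb 2010) before Tanaka (23 Jul 2006) before Varga (5 Sep 2005).
Among Abara and Tran, by date the degree was conferred (later first): Abara (1 Apr 2020) before Tran (10 Jan 2018).
Leclerc, Novak, Espinoza and Drummond are each designated emeritus, so the next rule applies.
Among Leclerc, Novak, Espinoza and Drummond, by date the degree was conferred (later first): Leclerc (2 Nov 2007) before Novak (9 Apr 2006) before Espinoza (18 Mar 2006) before Drummond (16 Oct 2005).
Full order: Okonkwo, Tanaka, Varga, Abara, Tran, Leclerc, Novak, Espinoza, Drummond.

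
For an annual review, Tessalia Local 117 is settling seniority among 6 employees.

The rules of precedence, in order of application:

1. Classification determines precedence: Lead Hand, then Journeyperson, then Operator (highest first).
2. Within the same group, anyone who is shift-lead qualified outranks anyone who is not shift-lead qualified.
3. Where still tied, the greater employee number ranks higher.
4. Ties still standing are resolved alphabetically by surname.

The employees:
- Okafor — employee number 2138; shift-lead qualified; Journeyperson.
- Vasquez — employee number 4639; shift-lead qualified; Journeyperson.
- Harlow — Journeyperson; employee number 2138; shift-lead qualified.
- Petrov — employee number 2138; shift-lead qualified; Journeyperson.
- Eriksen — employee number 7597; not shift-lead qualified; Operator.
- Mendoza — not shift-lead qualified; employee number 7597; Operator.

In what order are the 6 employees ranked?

Vasquez, Harlow, Okafor, Petrov, Eriksen, Mendoza

By classification: Vasquez, Harlow, Okafor and Petrov (Journeyperson); then Eriksen and Mendoza (Operator).
Vasquez, Harlow, Okafor and Petrov are each shift-lead qualified, so the next rule applies.
Among Vasquez, Harlow, Okafor and Petrov, by employee number (higher first): Vasquez (4639) before Harlow, Okafor and Petrov (2138).
Among Harlow, Okafor and Petrov, alphabetically by surname: Harlow before Okafor before Petrov.
Eriksen and Mendoza are each not shift-lead qualified, so the next rule applies.
Eriksen and Mendoza both have employee number 7597, so the next rule applies.
Among Eriksen and Mendoza, alphabetically by surname: Eriksen before Mendoza.
Full order: Vasquez, Harlow, Okafor, Petrov, Eriksen, Mendoza.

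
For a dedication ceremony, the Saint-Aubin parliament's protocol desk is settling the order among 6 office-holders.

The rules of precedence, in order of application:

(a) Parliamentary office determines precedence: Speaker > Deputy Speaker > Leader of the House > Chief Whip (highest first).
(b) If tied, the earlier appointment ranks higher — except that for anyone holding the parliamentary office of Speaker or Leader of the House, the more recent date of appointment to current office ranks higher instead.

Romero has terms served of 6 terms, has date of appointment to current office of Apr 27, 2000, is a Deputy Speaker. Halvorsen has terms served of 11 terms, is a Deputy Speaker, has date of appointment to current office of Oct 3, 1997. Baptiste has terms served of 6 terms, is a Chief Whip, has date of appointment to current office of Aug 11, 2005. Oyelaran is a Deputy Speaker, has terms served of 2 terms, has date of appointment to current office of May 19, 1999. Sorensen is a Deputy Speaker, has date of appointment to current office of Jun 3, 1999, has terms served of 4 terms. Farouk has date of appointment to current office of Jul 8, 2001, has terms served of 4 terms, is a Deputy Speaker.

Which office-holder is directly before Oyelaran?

Halvorsen

By parliamentary office: Halvorsen, Oyelaran, Sorensen, Romero and Farouk (Deputy Speaker); then Baptiste (Chief Whip).
Among Halvorsen, Oyelaran, Sorensen, Romero and Farouk, by date of appointment to current office (earlier first): Halvorsen (Oct 3, 1997) before Oyelaran (May 19, 1999) before Sorensen (Jun 3, 1999) before Romero (Apr 27, 2000) before Farouk (Jul 8, 2001).
Order: Halvorsen, Oyelaran, Sorensen, Romero, Farouk, Baptiste.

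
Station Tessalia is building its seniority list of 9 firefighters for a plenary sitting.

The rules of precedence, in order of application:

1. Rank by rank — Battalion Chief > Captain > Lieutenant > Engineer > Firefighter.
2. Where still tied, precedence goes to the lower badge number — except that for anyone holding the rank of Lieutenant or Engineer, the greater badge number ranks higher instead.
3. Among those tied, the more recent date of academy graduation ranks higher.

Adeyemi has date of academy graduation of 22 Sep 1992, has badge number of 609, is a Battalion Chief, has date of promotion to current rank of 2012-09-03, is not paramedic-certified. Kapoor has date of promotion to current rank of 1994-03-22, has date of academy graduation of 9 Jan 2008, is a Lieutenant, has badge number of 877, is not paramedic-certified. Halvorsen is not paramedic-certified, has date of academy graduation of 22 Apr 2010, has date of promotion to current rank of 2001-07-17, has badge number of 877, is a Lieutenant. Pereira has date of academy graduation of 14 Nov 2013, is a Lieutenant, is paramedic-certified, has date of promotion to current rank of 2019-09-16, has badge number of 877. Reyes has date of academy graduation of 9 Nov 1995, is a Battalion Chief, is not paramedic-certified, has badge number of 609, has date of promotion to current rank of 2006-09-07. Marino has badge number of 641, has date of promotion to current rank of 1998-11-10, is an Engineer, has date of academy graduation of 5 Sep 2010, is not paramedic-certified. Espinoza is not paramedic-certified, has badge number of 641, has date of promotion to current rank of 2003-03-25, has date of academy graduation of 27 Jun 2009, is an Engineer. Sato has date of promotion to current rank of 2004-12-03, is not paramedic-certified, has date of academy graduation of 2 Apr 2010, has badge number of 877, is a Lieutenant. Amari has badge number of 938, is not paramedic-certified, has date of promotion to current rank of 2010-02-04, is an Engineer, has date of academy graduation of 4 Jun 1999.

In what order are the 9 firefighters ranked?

By rank: Reyes and Adeyemi (Battalion Chief); then Pereira, Halvorsen, Sato and Kapoor (Lieutenant); then Amari, Marino and Espinoza (Engineer).
Reyes and Adeyemi both have badge number 609, so the next rule applies.
Among Reyes and Adeyemi, by date of academy graduation (later first): Reyes (9 Nov 1995) before Adeyemi (22 Sep 1992).
Pereira, Halvorsen, Sato and Kapoor all have badge number 877, so the next rule applies.
Among Pereira, Halvorsen, Sato and Kapoor, by date of academy graduation (later first): Pereira (14 Nov 2013) before Halvorsen (22 Apr 2010) before Sato (2 Apr 2010) before Kapoor (9 Jan 2008).
Among Amari, Marino and Espinoza, by badge number (higher first) (reversed rule for this group): Amari (938) before Marino and Espinoza (641).
Among Marino and Espinoza, by date of academy graduation (later first): Marino (5 Sep 2010) before Espinoza (27 Jun 2009).
Full order: Reyes, Adeyemi, Pereira, Halvorsen, Sato, Kapoor, Amari, Marino, Espinoza.

Reyes, Adeyemi, Pereira, Halvorsen, Sato, Kapoor, Amari, Marino, Espinoza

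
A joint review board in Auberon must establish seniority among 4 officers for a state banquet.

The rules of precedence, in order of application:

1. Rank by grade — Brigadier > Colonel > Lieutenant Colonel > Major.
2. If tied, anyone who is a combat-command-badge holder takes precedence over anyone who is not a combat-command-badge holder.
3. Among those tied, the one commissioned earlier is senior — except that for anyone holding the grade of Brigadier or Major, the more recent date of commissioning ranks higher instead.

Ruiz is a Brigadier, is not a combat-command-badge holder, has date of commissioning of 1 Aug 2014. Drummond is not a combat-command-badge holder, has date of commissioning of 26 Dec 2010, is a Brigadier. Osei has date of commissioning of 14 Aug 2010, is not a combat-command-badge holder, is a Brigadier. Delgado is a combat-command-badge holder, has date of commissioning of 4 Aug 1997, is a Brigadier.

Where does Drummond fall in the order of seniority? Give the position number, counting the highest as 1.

By grade: Delgado, Ruiz, Drummond and Osei (Brigadier).
Among Delgado, Ruiz, Drummond and Osei, a combat-command-badge holder before not a combat-command-badge holder: Delgado (a combat-command-badge holder) before Ruiz, Drummond and Osei (not a combat-command-badge holder).
Among Ruiz, Drummond and Osei, by date of commissioning (later first) (reversed rule for this group): Ruiz (1 Aug 2014) before Drummond (26 Dec 2010) before Osei (14 Aug 2010).
Order: Delgado, Ruiz, Drummond, Osei. So position 3.

3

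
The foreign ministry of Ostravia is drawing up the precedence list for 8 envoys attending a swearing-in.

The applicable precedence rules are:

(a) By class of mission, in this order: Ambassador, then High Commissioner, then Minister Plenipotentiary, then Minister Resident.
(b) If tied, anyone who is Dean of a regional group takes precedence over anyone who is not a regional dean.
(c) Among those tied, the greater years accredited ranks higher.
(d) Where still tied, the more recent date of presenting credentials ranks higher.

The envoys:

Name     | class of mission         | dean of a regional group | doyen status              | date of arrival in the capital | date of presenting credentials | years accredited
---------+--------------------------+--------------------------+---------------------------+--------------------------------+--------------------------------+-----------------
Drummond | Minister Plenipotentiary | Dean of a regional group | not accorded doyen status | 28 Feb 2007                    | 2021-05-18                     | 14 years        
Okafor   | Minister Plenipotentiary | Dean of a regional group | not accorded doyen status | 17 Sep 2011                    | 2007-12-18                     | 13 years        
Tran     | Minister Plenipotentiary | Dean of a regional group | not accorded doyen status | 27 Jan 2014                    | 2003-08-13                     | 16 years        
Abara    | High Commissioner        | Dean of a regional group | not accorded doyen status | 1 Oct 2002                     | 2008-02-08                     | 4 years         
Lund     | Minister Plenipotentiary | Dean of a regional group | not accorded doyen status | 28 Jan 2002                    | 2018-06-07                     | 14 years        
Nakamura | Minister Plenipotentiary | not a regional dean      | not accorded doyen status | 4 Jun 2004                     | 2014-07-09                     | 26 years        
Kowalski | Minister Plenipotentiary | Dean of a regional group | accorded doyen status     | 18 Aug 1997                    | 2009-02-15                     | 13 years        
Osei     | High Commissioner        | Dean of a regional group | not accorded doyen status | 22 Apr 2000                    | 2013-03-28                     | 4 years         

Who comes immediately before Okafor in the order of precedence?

By class of mission: Osei and Abara (High Commissioner); then Tran, Drummond, Lund, Kowalski, Okafor and Nakamura (Minister Plenipotentiary).
Osei and Abara are each Dean of a regional group, so the next rule applies.
Osei and Abara both have years accredited 4 years, so the next rule applies.
Among Osei and Abara, by date of presenting credentials (later first): Osei (2013-03-28) before Abara (2008-02-08).
Among Tran, Drummond, Lund, Kowalski, Okafor and Nakamura, Dean of a regional group before not a regional dean: Tran, Drummond, Lund, Kowalski and Okafor (Dean of a regional group) before Nakamura (not a regional dean).
Among Tran, Drummond, Lund, Kowalski and Okafor, by years accredited (higher first): Tran (16 years) before Drummond and Lund (14 years) before Kowalski and Okafor (13 years).
Among Drummond and Lund, by date of presenting credentials (later first): Drummond (2021-05-18) before Lund (2018-06-07).
Among Kowalski and Okafor, by date of presenting credentials (later first): Kowalski (2009-02-15) before Okafor (2007-12-18).
Order: Osei, Abara, Tran, Drummond, Lund, Kowalski, Okafor, Nakamura.

Kowalski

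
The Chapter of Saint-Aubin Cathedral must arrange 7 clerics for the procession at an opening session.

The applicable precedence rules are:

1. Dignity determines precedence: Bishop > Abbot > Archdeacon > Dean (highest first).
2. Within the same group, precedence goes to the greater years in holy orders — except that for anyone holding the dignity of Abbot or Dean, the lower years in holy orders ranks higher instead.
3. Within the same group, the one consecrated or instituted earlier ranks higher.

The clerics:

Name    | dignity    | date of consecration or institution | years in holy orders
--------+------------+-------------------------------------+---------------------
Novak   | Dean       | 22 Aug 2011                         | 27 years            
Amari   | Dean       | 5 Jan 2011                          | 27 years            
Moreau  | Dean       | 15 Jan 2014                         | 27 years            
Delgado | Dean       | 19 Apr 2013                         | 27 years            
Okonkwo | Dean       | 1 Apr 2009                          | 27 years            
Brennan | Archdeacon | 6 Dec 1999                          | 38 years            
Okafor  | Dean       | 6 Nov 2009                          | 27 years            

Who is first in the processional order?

By dignity: Brennan (Archdeacon); then Okonkwo, Okafor, Amari, Novak, Delgado and Moreau (Dean).
Okonkwo, Okafor, Amari, Novak, Delgado and Moreau all have years in holy orders 27 years, so the next rule applies.
Among Okonkwo, Okafor, Amari, Novak, Delgado and Moreau, by date of consecration or institution (earlier first): Okonkwo (1 Apr 2009) before Okafor (6 Nov 2009) before Amari (5 Jan 2011) before Novak (22 Aug 2011) before Delgado (19 Apr 2013) before Moreau (15 Jan 2014).
Order: Brennan, Okonkwo, Okafor, Amari, Novak, Delgado, Moreau.

Brennan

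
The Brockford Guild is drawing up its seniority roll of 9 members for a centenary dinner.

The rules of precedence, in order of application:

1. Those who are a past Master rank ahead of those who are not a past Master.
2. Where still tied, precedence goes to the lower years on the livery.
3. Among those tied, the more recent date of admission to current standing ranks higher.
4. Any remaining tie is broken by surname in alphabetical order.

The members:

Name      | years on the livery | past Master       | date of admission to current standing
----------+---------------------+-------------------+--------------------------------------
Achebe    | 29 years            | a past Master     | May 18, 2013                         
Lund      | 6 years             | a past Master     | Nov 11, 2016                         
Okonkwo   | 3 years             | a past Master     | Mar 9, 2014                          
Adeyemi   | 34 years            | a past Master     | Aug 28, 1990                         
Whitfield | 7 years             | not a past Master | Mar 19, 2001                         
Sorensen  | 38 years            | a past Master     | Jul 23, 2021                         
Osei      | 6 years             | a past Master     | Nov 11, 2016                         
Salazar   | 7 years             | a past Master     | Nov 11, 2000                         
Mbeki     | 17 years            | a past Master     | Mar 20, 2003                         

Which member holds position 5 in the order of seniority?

Mbeki

By the first rule: Okonkwo, Lund, Osei, Salazar, Mbeki, Achebe, Adeyemi and Sorensen (each a past Master); then Whitfield (not a past Master).
Among Okonkwo, Lund, Osei, Salazar, Mbeki, Achebe, Adeyemi and Sorensen, by years on the livery (lower first): Okonkwo (3 years) before Lund and Osei (6 years) before Salazar (7 years) before Mbeki (17 years) before Achebe (29 years) before Adeyemi (34 years) before Sorensen (38 years).
Lund and Osei both have date of admission to current standing Nov 11, 2016, so the next rule applies.
Among Lund and Osei, alphabetically by surname: Lund before Osei.
Order: Okonkwo, Lund, Osei, Salazar, Mbeki, Achebe, Adeyemi, Sorensen, Whitfield.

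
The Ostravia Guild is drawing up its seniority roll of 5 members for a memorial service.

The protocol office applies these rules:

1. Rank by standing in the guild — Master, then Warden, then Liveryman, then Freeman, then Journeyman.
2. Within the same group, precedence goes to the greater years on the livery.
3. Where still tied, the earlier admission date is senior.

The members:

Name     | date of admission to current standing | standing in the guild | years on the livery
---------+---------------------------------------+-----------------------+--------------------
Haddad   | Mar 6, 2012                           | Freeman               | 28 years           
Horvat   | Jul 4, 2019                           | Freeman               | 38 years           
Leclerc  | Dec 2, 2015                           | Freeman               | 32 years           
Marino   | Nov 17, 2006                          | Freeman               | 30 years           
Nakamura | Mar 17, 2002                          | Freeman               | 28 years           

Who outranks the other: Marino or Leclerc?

Leclerc

By standing in the guild: Horvat, Leclerc, Marino, Nakamura and Haddad (Freeman).
Among Horvat, Leclerc, Marino, Nakamura and Haddad, by years on the livery (higher first): Horvat (38 years) before Leclerc (32 years) before Marino (30 years) before Nakamura and Haddad (28 years).
Among Nakamura and Haddad, by date of admission to current standing (earlier first): Nakamura (Mar 17, 2002) before Haddad (Mar 6, 2012).
So Leclerc takes precedence.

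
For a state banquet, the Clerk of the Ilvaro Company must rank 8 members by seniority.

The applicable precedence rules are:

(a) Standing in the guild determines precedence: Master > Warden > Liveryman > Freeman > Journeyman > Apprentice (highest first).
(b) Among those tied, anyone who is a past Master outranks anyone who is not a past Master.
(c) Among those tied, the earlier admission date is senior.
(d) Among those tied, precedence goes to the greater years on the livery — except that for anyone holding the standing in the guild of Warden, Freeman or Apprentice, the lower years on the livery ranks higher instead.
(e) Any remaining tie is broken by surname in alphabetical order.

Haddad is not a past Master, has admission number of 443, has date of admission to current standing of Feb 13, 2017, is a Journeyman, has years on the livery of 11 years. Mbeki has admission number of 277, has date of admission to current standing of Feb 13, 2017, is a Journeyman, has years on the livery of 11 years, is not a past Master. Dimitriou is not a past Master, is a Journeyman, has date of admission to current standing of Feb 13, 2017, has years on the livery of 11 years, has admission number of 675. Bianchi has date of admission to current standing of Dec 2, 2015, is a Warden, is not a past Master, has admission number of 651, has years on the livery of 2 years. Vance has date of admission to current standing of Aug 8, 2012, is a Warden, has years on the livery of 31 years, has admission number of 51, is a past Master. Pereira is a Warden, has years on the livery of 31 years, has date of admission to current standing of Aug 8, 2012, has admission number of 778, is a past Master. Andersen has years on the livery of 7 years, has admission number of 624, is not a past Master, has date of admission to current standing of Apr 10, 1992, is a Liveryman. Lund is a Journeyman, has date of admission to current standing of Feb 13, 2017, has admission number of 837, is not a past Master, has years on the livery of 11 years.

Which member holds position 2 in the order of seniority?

Vance

By standing in the guild: Pereira, Vance and Bianchi (Warden); then Andersen (Liveryman); then Dimitriou, Haddad, Lund and Mbeki (Journeyman).
Among Pereira, Vance and Bianchi, a past Master before not a past Master: Pereira and Vance (a past Master) before Bianchi (not a past Master).
Pereira and Vance both have date of admission to current standing Aug 8, 2012, so the next rule applies.
Pereira and Vance both have years on the livery 31 years, so the next rule applies.
Among Pereira and Vance, alphabetically by surname: Pereira before Vance.
Dimitriou, Haddad, Lund and Mbeki are each not a past Master, so the next rule applies.
Dimitriou, Haddad, Lund and Mbeki all have date of admission to current standing Feb 13, 2017, so the next rule applies.
Dimitriou, Haddad, Lund and Mbeki all have years on the livery 11 years, so the next rule applies.
Among Dimitriou, Haddad, Lund and Mbeki, alphabetically by surname: Dimitriou before Haddad before Lund before Mbeki.
Order: Pereira, Vance, Bianchi, Andersen, Dimitriou, Haddad, Lund, Mbeki.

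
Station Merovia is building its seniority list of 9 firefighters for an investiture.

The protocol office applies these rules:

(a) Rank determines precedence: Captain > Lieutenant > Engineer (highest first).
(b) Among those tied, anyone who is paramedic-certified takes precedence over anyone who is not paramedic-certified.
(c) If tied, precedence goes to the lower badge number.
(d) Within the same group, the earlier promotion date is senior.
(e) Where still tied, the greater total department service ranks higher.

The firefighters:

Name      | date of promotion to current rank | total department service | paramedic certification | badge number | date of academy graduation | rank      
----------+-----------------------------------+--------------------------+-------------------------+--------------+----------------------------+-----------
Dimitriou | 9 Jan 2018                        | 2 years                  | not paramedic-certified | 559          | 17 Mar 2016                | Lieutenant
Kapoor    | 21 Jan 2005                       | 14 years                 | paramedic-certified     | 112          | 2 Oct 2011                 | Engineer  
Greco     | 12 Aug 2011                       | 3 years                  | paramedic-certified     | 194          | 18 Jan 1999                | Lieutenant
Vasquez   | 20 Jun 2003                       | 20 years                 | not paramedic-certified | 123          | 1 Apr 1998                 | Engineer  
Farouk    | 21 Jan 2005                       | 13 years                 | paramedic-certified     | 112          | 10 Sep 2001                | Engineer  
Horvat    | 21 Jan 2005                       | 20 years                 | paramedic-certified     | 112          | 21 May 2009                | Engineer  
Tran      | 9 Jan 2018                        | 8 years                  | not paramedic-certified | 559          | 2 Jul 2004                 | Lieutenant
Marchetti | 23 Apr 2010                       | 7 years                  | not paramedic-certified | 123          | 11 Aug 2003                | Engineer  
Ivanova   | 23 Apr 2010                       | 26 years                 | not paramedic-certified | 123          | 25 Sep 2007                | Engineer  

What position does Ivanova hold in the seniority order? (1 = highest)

8

By rank: Greco, Tran and Dimitriou (Lieutenant); then Horvat, Kapoor, Farouk, Vasquez, Ivanova and Marchetti (Engineer).
Among Greco, Tran and Dimitriou, paramedic-certified before not paramedic-certified: Greco (paramedic-certified) before Tran and Dimitriou (not paramedic-certified).
Tran and Dimitriou both have badge number 559, so the next rule applies.
Tran and Dimitriou both have date of promotion to current rank 9 Jan 2018, so the next rule applies.
Among Tran and Dimitriou, by total department service (higher first): Tran (8 years) before Dimitriou (2 years).
Among Horvat, Kapoor, Farouk, Vasquez, Ivanova and Marchetti, paramedic-certified before not paramedic-certified: Horvat, Kapoor and Farouk (paramedic-certified) before Vasquez, Ivanova and Marchetti (not paramedic-certified).
Horvat, Kapoor and Farouk all have badge number 112, so the next rule applies.
Horvat, Kapoor and Farouk all have date of promotion to current rank 21 Jan 2005, so the next rule applies.
Among Horvat, Kapoor and Farouk, by total department service (higher first): Horvat (20 years) before Kapoor (14 years) before Farouk (13 years).
Vasquez, Ivanova and Marchetti all have badge number 123, so the next rule applies.
Among Vasquez, Ivanova and Marchetti, by date of promotion to current rank (earlier first): Vasquez (20 Jun 2003) before Ivanova and Marchetti (23 Apr 2010).
Among Ivanova and Marchetti, by total department service (higher first): Ivanova (26 years) before Marchetti (7 years).
Order: Greco, Tran, Dimitriou, Horvat, Kapoor, Farouk, Vasquez, Ivanova, Marchetti. So position 8.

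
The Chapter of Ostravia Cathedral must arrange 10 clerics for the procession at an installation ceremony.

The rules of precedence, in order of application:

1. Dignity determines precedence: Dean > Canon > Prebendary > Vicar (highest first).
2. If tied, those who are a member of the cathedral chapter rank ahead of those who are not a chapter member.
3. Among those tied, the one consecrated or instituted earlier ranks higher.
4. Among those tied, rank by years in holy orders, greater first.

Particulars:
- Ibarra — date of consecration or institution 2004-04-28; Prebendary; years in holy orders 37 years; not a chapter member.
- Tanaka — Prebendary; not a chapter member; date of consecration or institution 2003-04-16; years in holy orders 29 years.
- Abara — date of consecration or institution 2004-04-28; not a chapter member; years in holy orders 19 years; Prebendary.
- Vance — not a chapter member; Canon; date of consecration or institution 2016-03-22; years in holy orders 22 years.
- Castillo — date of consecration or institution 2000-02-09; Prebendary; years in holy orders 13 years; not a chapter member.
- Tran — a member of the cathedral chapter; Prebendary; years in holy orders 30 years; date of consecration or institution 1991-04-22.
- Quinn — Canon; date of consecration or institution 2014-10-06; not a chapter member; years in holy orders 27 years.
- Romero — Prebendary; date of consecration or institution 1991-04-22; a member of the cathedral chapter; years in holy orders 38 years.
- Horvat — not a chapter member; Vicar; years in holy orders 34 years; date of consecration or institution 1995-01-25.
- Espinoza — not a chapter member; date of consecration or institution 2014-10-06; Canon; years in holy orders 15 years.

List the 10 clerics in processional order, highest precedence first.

Quinn, Espinoza, Vance, Romero, Tran, Castillo, Tanaka, Ibarra, Abara, Horvat

By dignity: Quinn, Espinoza and Vance (Canon); then Romero, Tran, Castillo, Tanaka, Ibarra and Abara (Prebendary); then Horvat (Vicar).
Quinn, Espinoza and Vance are each not a chapter member, so the next rule applies.
Among Quinn, Espinoza and Vance, by date of consecration or institution (earlier first): Quinn and Espinoza (2014-10-06) before Vance (2016-03-22).
Among Quinn and Espinoza, by years in holy orders (higher first): Quinn (27 years) before Espinoza (15 years).
Among Romero, Tran, Castillo, Tanaka, Ibarra and Abara, a member of the cathedral chapter before not a chapter member: Romero and Tran (a member of the cathedral chapter) before Castillo, Tanaka, Ibarra and Abara (not a chapter member).
Romero and Tran both have date of consecration or institution 1991-04-22, so the next rule applies.
Among Romero and Tran, by years in holy orders (higher first): Romero (38 years) before Tran (30 years).
Among Castillo, Tanaka, Ibarra and Abara, by date of consecration or institution (earlier first): Castillo (2000-02-09) before Tanaka (2003-04-16) before Ibarra and Abara (2004-04-28).
Among Ibarra and Abara, by years in holy orders (higher first): Ibarra (37 years) before Abara (19 years).
Full order: Quinn, Espinoza, Vance, Romero, Tran, Castillo, Tanaka, Ibarra, Abara, Horvat.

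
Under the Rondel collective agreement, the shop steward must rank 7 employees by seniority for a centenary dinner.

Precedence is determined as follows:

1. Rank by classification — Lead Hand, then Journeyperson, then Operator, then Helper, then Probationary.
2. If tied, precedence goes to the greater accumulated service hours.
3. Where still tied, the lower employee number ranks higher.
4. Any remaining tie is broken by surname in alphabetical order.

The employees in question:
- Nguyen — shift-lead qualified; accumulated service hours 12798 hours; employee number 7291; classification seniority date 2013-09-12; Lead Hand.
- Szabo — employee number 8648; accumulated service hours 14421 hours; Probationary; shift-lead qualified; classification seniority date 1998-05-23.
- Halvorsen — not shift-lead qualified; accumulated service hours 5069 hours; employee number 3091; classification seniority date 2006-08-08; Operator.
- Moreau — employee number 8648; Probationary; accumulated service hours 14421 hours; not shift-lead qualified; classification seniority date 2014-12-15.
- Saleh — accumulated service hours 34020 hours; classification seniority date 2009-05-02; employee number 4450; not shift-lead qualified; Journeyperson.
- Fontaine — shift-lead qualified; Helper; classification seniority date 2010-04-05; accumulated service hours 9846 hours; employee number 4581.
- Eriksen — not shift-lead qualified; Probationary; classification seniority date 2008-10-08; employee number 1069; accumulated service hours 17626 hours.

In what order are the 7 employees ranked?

By classification: Nguyen (Lead Hand); then Saleh (Journeyperson); then Halvorsen (Operator); then Fontaine (Helper); then Eriksen, Moreau and Szabo (Probationary).
Among Eriksen, Moreau and Szabo, by accumulated service hours (higher first): Eriksen (17626 hours) before Moreau and Szabo (14421 hours).
Moreau and Szabo both have employee number 8648, so the next rule applies.
Among Moreau and Szabo, alphabetically by surname: Moreau before Szabo.
Full order: Nguyen, Saleh, Halvorsen, Fontaine, Eriksen, Moreau, Szabo.

Nguyen, Saleh, Halvorsen, Fontaine, Eriksen, Moreau, Szabo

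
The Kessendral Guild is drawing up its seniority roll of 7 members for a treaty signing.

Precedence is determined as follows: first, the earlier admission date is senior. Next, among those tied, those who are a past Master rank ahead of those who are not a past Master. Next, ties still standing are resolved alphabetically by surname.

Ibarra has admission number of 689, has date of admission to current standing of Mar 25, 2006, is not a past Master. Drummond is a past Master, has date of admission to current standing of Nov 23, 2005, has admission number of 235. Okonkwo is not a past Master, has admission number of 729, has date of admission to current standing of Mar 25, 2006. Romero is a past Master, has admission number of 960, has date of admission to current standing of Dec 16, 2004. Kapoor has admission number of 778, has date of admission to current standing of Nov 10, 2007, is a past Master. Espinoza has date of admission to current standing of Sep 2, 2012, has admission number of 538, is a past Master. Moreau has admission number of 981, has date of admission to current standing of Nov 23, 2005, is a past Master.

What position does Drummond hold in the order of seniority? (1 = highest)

2

By date of admission to current standing (earlier first): Romero (Dec 16, 2004); then Drummond and Moreau (both Nov 23, 2005); then Ibarra and Okonkwo (both Mar 25, 2006); then Kapoor (Nov 10, 2007); then Espinoza (Sep 2, 2012).
Drummond and Moreau are each a past Master, so the next rule applies.
Among Drummond and Moreau, alphabetically by surname: Drummond before Moreau.
Ibarra and Okonkwo are each not a past Master, so the next rule applies.
Among Ibarra and Okonkwo, alphabetically by surname: Ibarra before Okonkwo.
Order: Romero, Drummond, Moreau, Ibarra, Okonkwo, Kapoor, Espinoza. So position 2.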